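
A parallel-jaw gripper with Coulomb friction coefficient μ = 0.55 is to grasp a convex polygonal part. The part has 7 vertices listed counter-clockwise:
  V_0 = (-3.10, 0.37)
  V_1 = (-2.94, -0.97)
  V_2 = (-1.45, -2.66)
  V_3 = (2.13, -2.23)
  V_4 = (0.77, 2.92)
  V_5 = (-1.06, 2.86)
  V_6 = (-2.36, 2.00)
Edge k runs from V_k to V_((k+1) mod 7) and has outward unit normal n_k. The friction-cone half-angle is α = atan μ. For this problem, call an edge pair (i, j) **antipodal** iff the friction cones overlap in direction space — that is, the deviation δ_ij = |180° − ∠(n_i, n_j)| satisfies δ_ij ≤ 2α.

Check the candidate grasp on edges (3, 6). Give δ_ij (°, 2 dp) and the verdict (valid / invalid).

δ = 39.21°, valid

α = atan 0.55 = 28.81°;  2α = 57.62°
edge 3: e_3 = (-1.36, +5.15);  n_3 = (+0.9669, +0.2553)
edge 6: e_6 = (-0.74, -1.63);  n_6 = (-0.9106, +0.4134)
∠(n_3, n_6) = 140.79°
δ = |180° − 140.79°| = 39.21°
39.21° ≤ 2α = 57.62°  →  valid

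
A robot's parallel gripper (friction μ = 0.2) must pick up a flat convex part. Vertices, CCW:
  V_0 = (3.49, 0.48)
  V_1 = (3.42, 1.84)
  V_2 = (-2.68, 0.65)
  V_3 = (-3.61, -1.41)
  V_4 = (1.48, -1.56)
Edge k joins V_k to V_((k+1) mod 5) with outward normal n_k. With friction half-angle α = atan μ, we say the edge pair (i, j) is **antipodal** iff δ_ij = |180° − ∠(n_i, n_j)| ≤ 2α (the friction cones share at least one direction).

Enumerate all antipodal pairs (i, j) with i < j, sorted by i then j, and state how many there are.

count = 2; pairs: (1,3), (2,4)

α = atan 0.2 = 11.31°;  2α = 22.62°
n_0 = (+0.9987, +0.0514)
n_1 = (-0.1915, +0.9815)
n_2 = (-0.9114, +0.4115)
n_3 = (-0.0295, -0.9996)
n_4 = (+0.7123, -0.7018)
  (0,1): δ = 81.91°  ·
  (0,2): δ = 27.24°  ·
  (0,3): δ = 85.37°  ·
  (0,4): δ = 132.48°  ·
  (1,2): δ = 125.34°  ·
  (1,3): δ = 12.73°  ✓
  (1,4): δ = 34.39°  ·
  (2,3): δ = 67.39°  ·
  (2,4): δ = 20.28°  ✓
  (3,4): δ = 132.89°  ·
antipodal pairs: 2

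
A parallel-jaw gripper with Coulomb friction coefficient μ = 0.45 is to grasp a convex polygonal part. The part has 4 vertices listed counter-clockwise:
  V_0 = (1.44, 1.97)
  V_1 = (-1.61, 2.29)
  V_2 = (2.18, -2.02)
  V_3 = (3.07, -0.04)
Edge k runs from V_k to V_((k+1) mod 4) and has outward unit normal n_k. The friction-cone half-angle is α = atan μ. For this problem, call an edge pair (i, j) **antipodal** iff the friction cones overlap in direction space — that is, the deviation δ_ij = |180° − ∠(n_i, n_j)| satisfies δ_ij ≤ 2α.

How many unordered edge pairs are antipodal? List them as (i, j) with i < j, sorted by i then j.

count = 2; pairs: (0,1), (1,3)

α = atan 0.45 = 24.23°;  2α = 48.46°
n_0 = (+0.1043, +0.9945)
n_1 = (-0.7510, -0.6604)
n_2 = (+0.9121, -0.4100)
n_3 = (+0.7767, +0.6299)
  (0,1): δ = 42.68°  ✓
  (0,2): δ = 71.79°  ·
  (0,3): δ = 135.03°  ·
  (1,2): δ = 65.53°  ·
  (1,3): δ = 2.29°  ✓
  (2,3): δ = 116.76°  ·
antipodal pairs: 2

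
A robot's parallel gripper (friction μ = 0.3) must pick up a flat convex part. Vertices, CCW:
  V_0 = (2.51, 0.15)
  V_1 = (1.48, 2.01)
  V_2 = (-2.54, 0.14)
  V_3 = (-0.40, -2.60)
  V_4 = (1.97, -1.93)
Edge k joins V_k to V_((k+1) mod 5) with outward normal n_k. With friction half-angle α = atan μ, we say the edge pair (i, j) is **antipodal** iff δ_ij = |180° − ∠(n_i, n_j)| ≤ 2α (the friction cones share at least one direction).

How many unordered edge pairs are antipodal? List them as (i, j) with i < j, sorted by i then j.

α = atan 0.3 = 16.70°;  2α = 33.40°
n_0 = (+0.8748, +0.4844)
n_1 = (-0.4218, +0.9067)
n_2 = (-0.7881, -0.6155)
n_3 = (+0.2720, -0.9623)
n_4 = (+0.9679, -0.2513)
  (0,1): δ = 94.03°  ·
  (0,2): δ = 9.01°  ✓
  (0,3): δ = 76.81°  ·
  (0,4): δ = 136.47°  ·
  (1,2): δ = 76.96°  ·
  (1,3): δ = 9.16°  ✓
  (1,4): δ = 50.50°  ·
  (2,3): δ = 112.20°  ·
  (2,4): δ = 52.54°  ·
  (3,4): δ = 120.34°  ·
antipodal pairs: 2

count = 2; pairs: (0,2), (1,3)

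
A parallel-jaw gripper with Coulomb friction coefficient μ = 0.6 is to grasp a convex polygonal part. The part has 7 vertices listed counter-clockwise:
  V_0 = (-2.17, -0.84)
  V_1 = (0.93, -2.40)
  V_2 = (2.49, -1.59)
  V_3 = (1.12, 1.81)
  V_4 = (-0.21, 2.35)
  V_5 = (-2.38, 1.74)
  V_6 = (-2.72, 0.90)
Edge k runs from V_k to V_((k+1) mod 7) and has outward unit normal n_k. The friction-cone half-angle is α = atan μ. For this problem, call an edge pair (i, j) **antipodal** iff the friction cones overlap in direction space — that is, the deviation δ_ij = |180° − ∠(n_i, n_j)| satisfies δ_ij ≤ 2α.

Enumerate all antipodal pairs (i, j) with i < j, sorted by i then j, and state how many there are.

α = atan 0.6 = 30.96°;  2α = 61.93°
n_0 = (-0.4495, -0.8933)
n_1 = (+0.4608, -0.8875)
n_2 = (+0.9275, +0.3737)
n_3 = (+0.3762, +0.9265)
n_4 = (-0.2706, +0.9627)
n_5 = (-0.9269, +0.3752)
n_6 = (-0.9535, -0.3014)
  (0,1): δ = 125.85°  ·
  (0,2): δ = 41.34°  ✓
  (0,3): δ = 4.61°  ✓
  (0,4): δ = 42.41°  ✓
  (0,5): δ = 94.68°  ·
  (0,6): δ = 134.25°  ·
  (1,2): δ = 95.49°  ·
  (1,3): δ = 49.54°  ✓
  (1,4): δ = 11.74°  ✓
  (1,5): δ = 40.52°  ✓
  (1,6): δ = 80.10°  ·
  (2,3): δ = 134.04°  ·
  (2,4): δ = 96.25°  ·
  (2,5): δ = 43.98°  ✓
  (2,6): δ = 4.41°  ✓
  (3,4): δ = 142.20°  ·
  (3,5): δ = 89.94°  ·
  (3,6): δ = 50.36°  ✓
  (4,5): δ = 127.74°  ·
  (4,6): δ = 88.16°  ·
  (5,6): δ = 140.42°  ·
antipodal pairs: 9

count = 9; pairs: (0,2), (0,3), (0,4), (1,3), (1,4), (1,5), (2,5), (2,6), (3,6)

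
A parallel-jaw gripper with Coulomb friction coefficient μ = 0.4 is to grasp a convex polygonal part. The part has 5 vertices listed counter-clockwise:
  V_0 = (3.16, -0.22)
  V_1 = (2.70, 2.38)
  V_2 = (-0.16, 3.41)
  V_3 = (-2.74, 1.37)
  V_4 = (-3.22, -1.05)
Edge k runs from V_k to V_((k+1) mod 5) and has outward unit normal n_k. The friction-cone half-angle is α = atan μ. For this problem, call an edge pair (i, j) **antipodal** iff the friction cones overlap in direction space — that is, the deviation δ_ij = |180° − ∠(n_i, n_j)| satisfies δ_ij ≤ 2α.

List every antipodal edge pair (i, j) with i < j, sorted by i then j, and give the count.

α = atan 0.4 = 21.80°;  2α = 43.60°
n_0 = (+0.9847, +0.1742)
n_1 = (+0.3388, +0.9408)
n_2 = (-0.6202, +0.7844)
n_3 = (-0.9809, +0.1946)
n_4 = (+0.1290, -0.9916)
  (0,1): δ = 119.84°  ·
  (0,2): δ = 61.70°  ·
  (0,3): δ = 21.25°  ✓
  (0,4): δ = 87.38°  ·
  (1,2): δ = 121.86°  ·
  (1,3): δ = 81.41°  ·
  (1,4): δ = 27.22°  ✓
  (2,3): δ = 139.55°  ·
  (2,4): δ = 30.92°  ✓
  (3,4): δ = 71.37°  ·
antipodal pairs: 3

count = 3; pairs: (0,3), (1,4), (2,4)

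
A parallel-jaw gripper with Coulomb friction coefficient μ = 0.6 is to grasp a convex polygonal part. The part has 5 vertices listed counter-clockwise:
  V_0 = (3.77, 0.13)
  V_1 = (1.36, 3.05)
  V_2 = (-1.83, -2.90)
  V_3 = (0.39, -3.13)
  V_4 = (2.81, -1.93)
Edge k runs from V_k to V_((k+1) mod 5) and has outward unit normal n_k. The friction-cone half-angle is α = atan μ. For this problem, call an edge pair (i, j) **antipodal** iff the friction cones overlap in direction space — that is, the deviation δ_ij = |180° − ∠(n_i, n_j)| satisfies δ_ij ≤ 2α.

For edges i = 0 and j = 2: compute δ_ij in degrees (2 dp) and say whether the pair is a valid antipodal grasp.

α = atan 0.6 = 30.96°;  2α = 61.93°
edge 0: e_0 = (-2.41, +2.92);  n_0 = (+0.7712, +0.6365)
edge 2: e_2 = (+2.22, -0.23);  n_2 = (-0.1031, -0.9947)
∠(n_0, n_2) = 135.45°
δ = |180° − 135.45°| = 44.55°
44.55° ≤ 2α = 61.93°  →  valid

δ = 44.55°, valid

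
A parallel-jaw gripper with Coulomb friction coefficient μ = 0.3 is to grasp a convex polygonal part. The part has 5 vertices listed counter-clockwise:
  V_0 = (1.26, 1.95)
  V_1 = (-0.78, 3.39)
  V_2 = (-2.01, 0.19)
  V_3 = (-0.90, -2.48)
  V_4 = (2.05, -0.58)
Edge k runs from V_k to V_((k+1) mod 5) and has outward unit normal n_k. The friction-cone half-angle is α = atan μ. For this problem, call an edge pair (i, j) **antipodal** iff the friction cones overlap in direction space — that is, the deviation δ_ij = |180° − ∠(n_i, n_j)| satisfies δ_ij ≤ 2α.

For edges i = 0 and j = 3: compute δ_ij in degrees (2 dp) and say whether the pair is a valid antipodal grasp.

δ = 68.00°, invalid

α = atan 0.3 = 16.70°;  2α = 33.40°
edge 0: e_0 = (-2.04, +1.44);  n_0 = (+0.5767, +0.8170)
edge 3: e_3 = (+2.95, +1.90);  n_3 = (+0.5415, -0.8407)
∠(n_0, n_3) = 112.00°
δ = |180° − 112.00°| = 68.00°
68.00° > 2α = 33.40°  →  invalid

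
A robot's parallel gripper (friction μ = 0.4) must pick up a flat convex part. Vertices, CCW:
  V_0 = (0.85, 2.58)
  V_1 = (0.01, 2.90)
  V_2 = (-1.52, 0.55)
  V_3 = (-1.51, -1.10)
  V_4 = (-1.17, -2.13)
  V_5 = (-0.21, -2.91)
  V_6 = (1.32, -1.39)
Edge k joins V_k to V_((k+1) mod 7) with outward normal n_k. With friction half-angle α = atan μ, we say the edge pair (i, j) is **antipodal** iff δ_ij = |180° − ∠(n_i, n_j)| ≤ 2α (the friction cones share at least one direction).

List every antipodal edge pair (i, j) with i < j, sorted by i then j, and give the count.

count = 5; pairs: (0,4), (1,5), (1,6), (2,6), (3,6)

α = atan 0.4 = 21.80°;  2α = 43.60°
n_0 = (+0.3560, +0.9345)
n_1 = (-0.8380, +0.5456)
n_2 = (-1.0000, -0.0061)
n_3 = (-0.9496, -0.3135)
n_4 = (-0.6306, -0.7761)
n_5 = (+0.7048, -0.7094)
n_6 = (+0.9931, +0.1176)
  (0,1): δ = 102.21°  ·
  (0,2): δ = 68.80°  ·
  (0,3): δ = 50.88°  ·
  (0,4): δ = 18.24°  ✓
  (0,5): δ = 65.67°  ·
  (0,6): δ = 117.61°  ·
  (1,2): δ = 146.59°  ·
  (1,3): δ = 128.67°  ·
  (1,4): δ = 96.03°  ·
  (1,5): δ = 12.12°  ✓
  (1,6): δ = 39.82°  ✓
  (2,3): δ = 162.08°  ·
  (2,4): δ = 129.44°  ·
  (2,5): δ = 45.54°  ·
  (2,6): δ = 6.40°  ✓
  (3,4): δ = 147.36°  ·
  (3,5): δ = 63.46°  ·
  (3,6): δ = 11.52°  ✓
  (4,5): δ = 96.09°  ·
  (4,6): δ = 44.15°  ·
  (5,6): δ = 128.06°  ·
antipodal pairs: 5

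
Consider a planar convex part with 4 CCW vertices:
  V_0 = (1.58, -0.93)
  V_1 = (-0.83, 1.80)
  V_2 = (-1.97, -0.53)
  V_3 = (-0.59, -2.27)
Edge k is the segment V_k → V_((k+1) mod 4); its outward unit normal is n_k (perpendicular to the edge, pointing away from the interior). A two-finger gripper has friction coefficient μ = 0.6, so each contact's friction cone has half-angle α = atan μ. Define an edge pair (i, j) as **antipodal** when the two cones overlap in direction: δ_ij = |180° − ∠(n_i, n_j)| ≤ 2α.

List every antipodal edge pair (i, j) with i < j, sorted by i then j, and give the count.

α = atan 0.6 = 30.96°;  2α = 61.93°
n_0 = (+0.7497, +0.6618)
n_1 = (-0.8982, +0.4395)
n_2 = (-0.7835, -0.6214)
n_3 = (+0.5254, -0.8508)
  (0,1): δ = 67.51°  ·
  (0,2): δ = 3.02°  ✓
  (0,3): δ = 80.26°  ·
  (1,2): δ = 115.51°  ·
  (1,3): δ = 32.23°  ✓
  (2,3): δ = 96.72°  ·
antipodal pairs: 2

count = 2; pairs: (0,2), (1,3)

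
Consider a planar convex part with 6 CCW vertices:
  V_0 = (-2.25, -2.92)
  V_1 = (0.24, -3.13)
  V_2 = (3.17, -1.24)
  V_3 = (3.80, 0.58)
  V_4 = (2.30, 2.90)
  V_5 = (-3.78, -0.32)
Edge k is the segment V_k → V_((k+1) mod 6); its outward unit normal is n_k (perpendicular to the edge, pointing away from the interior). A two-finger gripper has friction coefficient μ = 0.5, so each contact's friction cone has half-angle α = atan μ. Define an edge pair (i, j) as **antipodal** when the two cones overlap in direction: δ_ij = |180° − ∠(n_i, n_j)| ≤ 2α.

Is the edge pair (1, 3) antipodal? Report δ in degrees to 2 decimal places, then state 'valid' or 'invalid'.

δ = 89.94°, invalid

α = atan 0.5 = 26.57°;  2α = 53.13°
edge 1: e_1 = (+2.93, +1.89);  n_1 = (+0.5421, -0.8403)
edge 3: e_3 = (-1.50, +2.32);  n_3 = (+0.8398, +0.5430)
∠(n_1, n_3) = 90.06°
δ = |180° − 90.06°| = 89.94°
89.94° > 2α = 53.13°  →  invalid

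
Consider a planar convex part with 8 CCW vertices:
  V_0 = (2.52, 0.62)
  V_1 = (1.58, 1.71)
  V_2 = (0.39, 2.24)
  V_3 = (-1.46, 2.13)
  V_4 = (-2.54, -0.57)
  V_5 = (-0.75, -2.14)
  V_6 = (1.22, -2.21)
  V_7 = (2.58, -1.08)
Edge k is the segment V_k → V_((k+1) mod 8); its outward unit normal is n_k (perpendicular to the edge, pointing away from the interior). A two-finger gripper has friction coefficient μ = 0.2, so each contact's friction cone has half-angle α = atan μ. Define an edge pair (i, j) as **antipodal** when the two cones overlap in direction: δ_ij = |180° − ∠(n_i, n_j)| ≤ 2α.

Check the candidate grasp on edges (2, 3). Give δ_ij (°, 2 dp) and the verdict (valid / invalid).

δ = 115.20°, invalid

α = atan 0.2 = 11.31°;  2α = 22.62°
edge 2: e_2 = (-1.85, -0.11);  n_2 = (-0.0594, +0.9982)
edge 3: e_3 = (-1.08, -2.70);  n_3 = (-0.9285, +0.3714)
∠(n_2, n_3) = 64.80°
δ = |180° − 64.80°| = 115.20°
115.20° > 2α = 22.62°  →  invalid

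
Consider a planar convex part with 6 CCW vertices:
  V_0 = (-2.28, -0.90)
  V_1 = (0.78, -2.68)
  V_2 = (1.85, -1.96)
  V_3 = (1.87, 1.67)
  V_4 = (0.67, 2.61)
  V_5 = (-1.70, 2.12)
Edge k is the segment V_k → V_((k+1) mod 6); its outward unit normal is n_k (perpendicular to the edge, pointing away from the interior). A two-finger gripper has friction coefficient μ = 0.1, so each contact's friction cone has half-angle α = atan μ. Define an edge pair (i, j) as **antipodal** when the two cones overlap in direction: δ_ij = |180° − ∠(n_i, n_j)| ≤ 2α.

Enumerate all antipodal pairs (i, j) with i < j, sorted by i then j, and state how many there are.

α = atan 0.1 = 5.71°;  2α = 11.42°
n_0 = (-0.5028, -0.8644)
n_1 = (+0.5583, -0.8297)
n_2 = (+1.0000, -0.0055)
n_3 = (+0.6167, +0.7872)
n_4 = (-0.2025, +0.9793)
n_5 = (-0.9821, +0.1886)
  (0,1): δ = 115.88°  ·
  (0,2): δ = 60.13°  ·
  (0,3): δ = 7.89°  ✓
  (0,4): δ = 41.87°  ·
  (0,5): δ = 109.32°  ·
  (1,2): δ = 124.25°  ·
  (1,3): δ = 72.01°  ·
  (1,4): δ = 22.26°  ·
  (1,5): δ = 45.19°  ·
  (2,3): δ = 127.76°  ·
  (2,4): δ = 78.00°  ·
  (2,5): δ = 10.56°  ✓
  (3,4): δ = 130.25°  ·
  (3,5): δ = 62.80°  ·
  (4,5): δ = 112.55°  ·
antipodal pairs: 2

count = 2; pairs: (0,3), (2,5)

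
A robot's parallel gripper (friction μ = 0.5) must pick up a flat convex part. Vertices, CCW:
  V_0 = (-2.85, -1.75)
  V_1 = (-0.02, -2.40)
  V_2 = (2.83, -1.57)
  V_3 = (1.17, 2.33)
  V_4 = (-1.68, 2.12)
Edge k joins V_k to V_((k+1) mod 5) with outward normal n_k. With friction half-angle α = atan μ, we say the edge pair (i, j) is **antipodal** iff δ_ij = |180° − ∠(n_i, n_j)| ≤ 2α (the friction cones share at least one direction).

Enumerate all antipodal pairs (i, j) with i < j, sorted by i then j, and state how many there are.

α = atan 0.5 = 26.57°;  2α = 53.13°
n_0 = (-0.2239, -0.9746)
n_1 = (+0.2796, -0.9601)
n_2 = (+0.9201, +0.3916)
n_3 = (-0.0735, +0.9973)
n_4 = (-0.9572, +0.2894)
  (0,1): δ = 150.83°  ·
  (0,2): δ = 54.01°  ·
  (0,3): δ = 17.15°  ✓
  (0,4): δ = 86.11°  ·
  (1,2): δ = 83.18°  ·
  (1,3): δ = 12.02°  ✓
  (1,4): δ = 56.94°  ·
  (2,3): δ = 108.84°  ·
  (2,4): δ = 39.88°  ✓
  (3,4): δ = 111.04°  ·
antipodal pairs: 3

count = 3; pairs: (0,3), (1,3), (2,4)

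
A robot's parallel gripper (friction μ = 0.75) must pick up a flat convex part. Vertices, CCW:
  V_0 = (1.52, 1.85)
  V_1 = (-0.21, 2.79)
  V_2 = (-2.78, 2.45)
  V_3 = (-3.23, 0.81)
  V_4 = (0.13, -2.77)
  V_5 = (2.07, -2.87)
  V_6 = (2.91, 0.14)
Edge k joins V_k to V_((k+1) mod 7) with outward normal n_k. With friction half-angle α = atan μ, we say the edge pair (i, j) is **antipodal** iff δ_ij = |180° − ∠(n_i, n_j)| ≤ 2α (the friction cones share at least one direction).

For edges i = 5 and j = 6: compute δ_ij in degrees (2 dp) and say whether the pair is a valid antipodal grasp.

α = atan 0.75 = 36.87°;  2α = 73.74°
edge 5: e_5 = (+0.84, +3.01);  n_5 = (+0.9632, -0.2688)
edge 6: e_6 = (-1.39, +1.71);  n_6 = (+0.7760, +0.6308)
∠(n_5, n_6) = 54.70°
δ = |180° − 54.70°| = 125.30°
125.30° > 2α = 73.74°  →  invalid

δ = 125.30°, invalid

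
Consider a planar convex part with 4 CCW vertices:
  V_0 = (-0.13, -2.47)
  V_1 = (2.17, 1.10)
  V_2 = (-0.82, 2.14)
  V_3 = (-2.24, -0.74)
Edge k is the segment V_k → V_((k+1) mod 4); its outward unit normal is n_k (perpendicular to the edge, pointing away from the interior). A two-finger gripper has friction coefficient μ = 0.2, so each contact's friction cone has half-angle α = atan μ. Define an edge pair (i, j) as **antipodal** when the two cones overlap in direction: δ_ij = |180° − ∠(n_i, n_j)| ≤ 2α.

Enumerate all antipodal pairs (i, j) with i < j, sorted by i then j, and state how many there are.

count = 2; pairs: (0,2), (1,3)

α = atan 0.2 = 11.31°;  2α = 22.62°
n_0 = (+0.8406, -0.5416)
n_1 = (+0.3285, +0.9445)
n_2 = (-0.8969, +0.4422)
n_3 = (-0.6340, -0.7733)
  (0,1): δ = 76.39°  ·
  (0,2): δ = 6.55°  ✓
  (0,3): δ = 83.44°  ·
  (1,2): δ = 97.07°  ·
  (1,3): δ = 20.17°  ✓
  (2,3): δ = 103.10°  ·
antipodal pairs: 2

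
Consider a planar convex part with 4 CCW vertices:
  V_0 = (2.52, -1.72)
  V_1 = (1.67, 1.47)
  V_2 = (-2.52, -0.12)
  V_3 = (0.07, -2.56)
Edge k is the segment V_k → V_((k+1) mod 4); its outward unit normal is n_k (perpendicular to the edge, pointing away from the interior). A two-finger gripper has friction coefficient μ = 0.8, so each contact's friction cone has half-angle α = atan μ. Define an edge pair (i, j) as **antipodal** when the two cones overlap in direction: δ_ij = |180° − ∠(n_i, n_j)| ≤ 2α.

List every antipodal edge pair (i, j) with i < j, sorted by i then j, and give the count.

count = 3; pairs: (0,2), (1,2), (1,3)

α = atan 0.8 = 38.66°;  2α = 77.32°
n_0 = (+0.9663, +0.2575)
n_1 = (-0.3548, +0.9349)
n_2 = (-0.6857, -0.7279)
n_3 = (+0.3243, -0.9459)
  (0,1): δ = 84.14°  ·
  (0,2): δ = 31.79°  ✓
  (0,3): δ = 94.00°  ·
  (1,2): δ = 64.07°  ✓
  (1,3): δ = 1.86°  ✓
  (2,3): δ = 117.78°  ·
antipodal pairs: 3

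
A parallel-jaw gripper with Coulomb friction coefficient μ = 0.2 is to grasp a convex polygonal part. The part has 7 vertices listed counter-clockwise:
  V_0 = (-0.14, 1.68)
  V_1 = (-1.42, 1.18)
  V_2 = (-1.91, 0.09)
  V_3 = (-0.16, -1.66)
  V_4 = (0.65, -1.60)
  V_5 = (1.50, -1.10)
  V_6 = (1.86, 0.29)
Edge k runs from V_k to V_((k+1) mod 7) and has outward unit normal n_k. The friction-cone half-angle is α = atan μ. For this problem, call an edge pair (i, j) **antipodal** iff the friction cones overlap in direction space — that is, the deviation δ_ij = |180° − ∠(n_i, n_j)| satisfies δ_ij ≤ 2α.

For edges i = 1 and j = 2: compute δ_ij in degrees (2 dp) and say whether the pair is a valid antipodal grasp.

α = atan 0.2 = 11.31°;  2α = 22.62°
edge 1: e_1 = (-0.49, -1.09);  n_1 = (-0.9121, +0.4100)
edge 2: e_2 = (+1.75, -1.75);  n_2 = (-0.7071, -0.7071)
∠(n_1, n_2) = 69.21°
δ = |180° − 69.21°| = 110.79°
110.79° > 2α = 22.62°  →  invalid

δ = 110.79°, invalid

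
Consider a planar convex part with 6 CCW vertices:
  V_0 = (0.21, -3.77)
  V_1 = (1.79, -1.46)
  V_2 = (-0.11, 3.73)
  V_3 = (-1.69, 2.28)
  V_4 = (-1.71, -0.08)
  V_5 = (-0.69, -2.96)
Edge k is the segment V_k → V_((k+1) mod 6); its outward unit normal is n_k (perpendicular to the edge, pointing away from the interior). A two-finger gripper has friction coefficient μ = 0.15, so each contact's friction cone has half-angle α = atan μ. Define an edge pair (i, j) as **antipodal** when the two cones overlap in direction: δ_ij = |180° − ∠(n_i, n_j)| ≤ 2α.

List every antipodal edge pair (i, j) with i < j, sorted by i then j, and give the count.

α = atan 0.15 = 8.53°;  2α = 17.06°
n_0 = (+0.8254, -0.5646)
n_1 = (+0.9391, +0.3438)
n_2 = (-0.6761, +0.7368)
n_3 = (-1.0000, +0.0085)
n_4 = (-0.9426, -0.3338)
n_5 = (-0.6690, -0.7433)
  (0,1): δ = 125.52°  ·
  (0,2): δ = 13.09°  ✓
  (0,3): δ = 33.89°  ·
  (0,4): δ = 53.87°  ·
  (0,5): δ = 82.38°  ·
  (1,2): δ = 67.56°  ·
  (1,3): δ = 20.59°  ·
  (1,4): δ = 0.60°  ✓
  (1,5): δ = 27.91°  ·
  (2,3): δ = 133.03°  ·
  (2,4): δ = 113.04°  ·
  (2,5): δ = 84.53°  ·
  (3,4): δ = 160.01°  ·
  (3,5): δ = 131.50°  ·
  (4,5): δ = 151.49°  ·
antipodal pairs: 2

count = 2; pairs: (0,2), (1,4)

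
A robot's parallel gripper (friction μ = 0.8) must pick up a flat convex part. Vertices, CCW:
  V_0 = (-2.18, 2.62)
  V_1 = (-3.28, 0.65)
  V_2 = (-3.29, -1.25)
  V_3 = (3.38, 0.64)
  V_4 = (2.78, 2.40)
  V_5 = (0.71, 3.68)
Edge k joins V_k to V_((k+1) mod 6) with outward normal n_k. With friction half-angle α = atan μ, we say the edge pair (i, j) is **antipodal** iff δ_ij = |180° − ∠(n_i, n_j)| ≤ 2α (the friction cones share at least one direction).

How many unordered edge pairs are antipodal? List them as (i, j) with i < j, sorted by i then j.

count = 7; pairs: (0,2), (0,3), (1,2), (1,3), (1,4), (2,4), (2,5)

α = atan 0.8 = 38.66°;  2α = 77.32°
n_0 = (-0.8731, +0.4875)
n_1 = (-1.0000, +0.0053)
n_2 = (+0.2726, -0.9621)
n_3 = (+0.9465, +0.3227)
n_4 = (+0.5259, +0.8505)
n_5 = (-0.3444, +0.9388)
  (0,1): δ = 151.12°  ·
  (0,2): δ = 45.00°  ✓
  (0,3): δ = 48.00°  ✓
  (0,4): δ = 87.45°  ·
  (0,5): δ = 139.32°  ·
  (1,2): δ = 73.88°  ✓
  (1,3): δ = 19.13°  ✓
  (1,4): δ = 58.57°  ✓
  (1,5): δ = 110.44°  ·
  (2,3): δ = 87.00°  ·
  (2,4): δ = 47.55°  ✓
  (2,5): δ = 4.32°  ✓
  (3,4): δ = 140.56°  ·
  (3,5): δ = 88.68°  ·
  (4,5): δ = 128.13°  ·
antipodal pairs: 7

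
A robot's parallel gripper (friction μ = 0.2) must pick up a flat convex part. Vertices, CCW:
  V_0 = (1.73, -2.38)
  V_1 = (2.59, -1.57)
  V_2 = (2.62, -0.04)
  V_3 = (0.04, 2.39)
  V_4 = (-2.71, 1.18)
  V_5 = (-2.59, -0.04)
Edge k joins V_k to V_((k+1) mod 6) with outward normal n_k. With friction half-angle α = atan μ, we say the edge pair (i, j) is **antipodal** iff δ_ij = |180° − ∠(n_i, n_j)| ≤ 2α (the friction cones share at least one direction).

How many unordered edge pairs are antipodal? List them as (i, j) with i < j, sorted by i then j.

count = 3; pairs: (0,3), (1,4), (2,5)

α = atan 0.2 = 11.31°;  2α = 22.62°
n_0 = (+0.6856, -0.7280)
n_1 = (+0.9998, -0.0196)
n_2 = (+0.6856, +0.7280)
n_3 = (-0.4027, +0.9153)
n_4 = (-0.9952, -0.0979)
n_5 = (-0.4763, -0.8793)
  (0,1): δ = 134.41°  ·
  (0,2): δ = 86.57°  ·
  (0,3): δ = 19.54°  ✓
  (0,4): δ = 52.33°  ·
  (0,5): δ = 108.27°  ·
  (1,2): δ = 132.16°  ·
  (1,3): δ = 65.13°  ·
  (1,4): δ = 6.74°  ✓
  (1,5): δ = 62.68°  ·
  (2,3): δ = 112.97°  ·
  (2,4): δ = 41.10°  ·
  (2,5): δ = 14.84°  ✓
  (3,4): δ = 108.13°  ·
  (3,5): δ = 52.19°  ·
  (4,5): δ = 124.06°  ·
antipodal pairs: 3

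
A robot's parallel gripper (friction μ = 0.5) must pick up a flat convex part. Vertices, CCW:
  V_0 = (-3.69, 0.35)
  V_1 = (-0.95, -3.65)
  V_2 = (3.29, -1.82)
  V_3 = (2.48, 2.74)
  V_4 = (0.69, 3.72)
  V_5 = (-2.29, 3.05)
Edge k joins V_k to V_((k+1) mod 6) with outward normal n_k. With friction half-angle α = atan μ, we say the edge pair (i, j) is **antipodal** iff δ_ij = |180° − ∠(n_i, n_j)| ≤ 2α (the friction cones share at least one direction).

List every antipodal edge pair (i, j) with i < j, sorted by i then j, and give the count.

count = 6; pairs: (0,2), (0,3), (1,3), (1,4), (1,5), (2,5)

α = atan 0.5 = 26.57°;  2α = 53.13°
n_0 = (-0.8250, -0.5651)
n_1 = (+0.3963, -0.9181)
n_2 = (+0.9846, +0.1749)
n_3 = (+0.4802, +0.8771)
n_4 = (-0.2194, +0.9756)
n_5 = (-0.8878, +0.4603)
  (0,1): δ = 101.07°  ·
  (0,2): δ = 24.34°  ✓
  (0,3): δ = 26.89°  ✓
  (0,4): δ = 68.26°  ·
  (0,5): δ = 118.18°  ·
  (1,2): δ = 103.27°  ·
  (1,3): δ = 52.05°  ✓
  (1,4): δ = 10.67°  ✓
  (1,5): δ = 39.25°  ✓
  (2,3): δ = 128.77°  ·
  (2,4): δ = 87.40°  ·
  (2,5): δ = 37.48°  ✓
  (3,4): δ = 138.63°  ·
  (3,5): δ = 88.71°  ·
  (4,5): δ = 130.08°  ·
antipodal pairs: 6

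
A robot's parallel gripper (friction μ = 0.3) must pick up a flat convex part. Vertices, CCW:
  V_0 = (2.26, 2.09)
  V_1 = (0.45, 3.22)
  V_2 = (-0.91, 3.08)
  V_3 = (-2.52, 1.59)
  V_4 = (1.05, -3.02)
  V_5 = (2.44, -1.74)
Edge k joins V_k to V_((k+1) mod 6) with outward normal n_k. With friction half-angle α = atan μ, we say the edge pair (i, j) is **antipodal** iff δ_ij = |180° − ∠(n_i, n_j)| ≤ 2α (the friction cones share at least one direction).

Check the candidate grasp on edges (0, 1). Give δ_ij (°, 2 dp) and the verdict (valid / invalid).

δ = 142.15°, invalid

α = atan 0.3 = 16.70°;  2α = 33.40°
edge 0: e_0 = (-1.81, +1.13);  n_0 = (+0.5296, +0.8483)
edge 1: e_1 = (-1.36, -0.14);  n_1 = (-0.1024, +0.9947)
∠(n_0, n_1) = 37.85°
δ = |180° − 37.85°| = 142.15°
142.15° > 2α = 33.40°  →  invalid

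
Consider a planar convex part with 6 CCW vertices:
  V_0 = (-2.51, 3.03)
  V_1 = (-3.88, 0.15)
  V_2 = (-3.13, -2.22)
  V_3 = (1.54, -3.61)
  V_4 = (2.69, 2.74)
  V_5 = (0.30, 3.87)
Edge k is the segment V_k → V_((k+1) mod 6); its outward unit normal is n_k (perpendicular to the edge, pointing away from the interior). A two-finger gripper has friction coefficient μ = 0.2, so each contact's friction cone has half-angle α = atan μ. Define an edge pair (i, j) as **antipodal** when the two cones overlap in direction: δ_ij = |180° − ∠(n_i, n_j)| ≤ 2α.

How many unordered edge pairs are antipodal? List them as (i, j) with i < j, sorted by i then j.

α = atan 0.2 = 11.31°;  2α = 22.62°
n_0 = (-0.9030, +0.4296)
n_1 = (-0.9534, -0.3017)
n_2 = (-0.2853, -0.9584)
n_3 = (+0.9840, -0.1782)
n_4 = (+0.4274, +0.9040)
n_5 = (-0.2864, +0.9581)
  (0,1): δ = 137.00°  ·
  (0,2): δ = 81.14°  ·
  (0,3): δ = 15.18°  ✓
  (0,4): δ = 90.14°  ·
  (0,5): δ = 132.08°  ·
  (1,2): δ = 124.14°  ·
  (1,3): δ = 27.83°  ·
  (1,4): δ = 47.13°  ·
  (1,5): δ = 89.08°  ·
  (2,3): δ = 83.69°  ·
  (2,4): δ = 8.73°  ✓
  (2,5): δ = 33.22°  ·
  (3,4): δ = 105.04°  ·
  (3,5): δ = 63.09°  ·
  (4,5): δ = 138.05°  ·
antipodal pairs: 2

count = 2; pairs: (0,3), (2,4)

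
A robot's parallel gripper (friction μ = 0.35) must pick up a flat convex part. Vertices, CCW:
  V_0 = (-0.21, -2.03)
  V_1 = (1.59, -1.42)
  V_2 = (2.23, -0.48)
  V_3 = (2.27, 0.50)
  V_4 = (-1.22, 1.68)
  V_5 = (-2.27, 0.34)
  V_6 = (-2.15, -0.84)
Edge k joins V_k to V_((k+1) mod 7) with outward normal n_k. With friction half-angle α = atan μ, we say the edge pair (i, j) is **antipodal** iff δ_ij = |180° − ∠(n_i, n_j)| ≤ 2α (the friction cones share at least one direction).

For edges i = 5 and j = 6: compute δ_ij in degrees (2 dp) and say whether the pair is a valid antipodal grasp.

α = atan 0.35 = 19.29°;  2α = 38.58°
edge 5: e_5 = (+0.12, -1.18);  n_5 = (-0.9949, -0.1012)
edge 6: e_6 = (+1.94, -1.19);  n_6 = (-0.5229, -0.8524)
∠(n_5, n_6) = 52.67°
δ = |180° − 52.67°| = 127.33°
127.33° > 2α = 38.58°  →  invalid

δ = 127.33°, invalid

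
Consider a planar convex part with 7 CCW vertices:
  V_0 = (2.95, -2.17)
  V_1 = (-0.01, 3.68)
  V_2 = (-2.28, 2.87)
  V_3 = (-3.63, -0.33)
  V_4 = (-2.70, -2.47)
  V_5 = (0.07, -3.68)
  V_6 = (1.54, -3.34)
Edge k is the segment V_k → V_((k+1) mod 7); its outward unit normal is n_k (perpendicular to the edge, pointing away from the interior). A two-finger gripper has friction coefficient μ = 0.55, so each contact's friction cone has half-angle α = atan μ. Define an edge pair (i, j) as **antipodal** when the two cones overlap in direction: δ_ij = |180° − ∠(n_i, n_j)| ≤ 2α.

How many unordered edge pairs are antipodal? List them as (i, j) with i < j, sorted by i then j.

α = atan 0.55 = 28.81°;  2α = 57.62°
n_0 = (+0.8923, +0.4515)
n_1 = (-0.3361, +0.9418)
n_2 = (-0.9214, +0.3887)
n_3 = (-0.9171, -0.3986)
n_4 = (-0.4003, -0.9164)
n_5 = (+0.2253, -0.9743)
n_6 = (+0.6386, -0.7696)
  (0,1): δ = 97.20°  ·
  (0,2): δ = 49.71°  ✓
  (0,3): δ = 3.35°  ✓
  (0,4): δ = 39.56°  ✓
  (0,5): δ = 76.18°  ·
  (0,6): δ = 102.85°  ·
  (1,2): δ = 132.51°  ·
  (1,3): δ = 86.15°  ·
  (1,4): δ = 43.23°  ✓
  (1,5): δ = 6.61°  ✓
  (1,6): δ = 20.05°  ✓
  (2,3): δ = 133.64°  ·
  (2,4): δ = 90.72°  ·
  (2,5): δ = 54.10°  ✓
  (2,6): δ = 27.44°  ✓
  (3,4): δ = 137.09°  ·
  (3,5): δ = 100.47°  ·
  (3,6): δ = 73.80°  ·
  (4,5): δ = 143.38°  ·
  (4,6): δ = 116.72°  ·
  (5,6): δ = 153.34°  ·
antipodal pairs: 8

count = 8; pairs: (0,2), (0,3), (0,4), (1,4), (1,5), (1,6), (2,5), (2,6)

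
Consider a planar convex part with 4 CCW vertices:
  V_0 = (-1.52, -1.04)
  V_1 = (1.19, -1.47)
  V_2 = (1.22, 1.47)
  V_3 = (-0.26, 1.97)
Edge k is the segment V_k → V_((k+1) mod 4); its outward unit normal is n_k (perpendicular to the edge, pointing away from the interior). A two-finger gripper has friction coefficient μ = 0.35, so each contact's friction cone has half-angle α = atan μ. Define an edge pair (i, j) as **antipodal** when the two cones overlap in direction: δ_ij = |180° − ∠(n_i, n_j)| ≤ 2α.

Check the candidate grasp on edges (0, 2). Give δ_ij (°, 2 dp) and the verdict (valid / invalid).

δ = 9.65°, valid

α = atan 0.35 = 19.29°;  2α = 38.58°
edge 0: e_0 = (+2.71, -0.43);  n_0 = (-0.1567, -0.9876)
edge 2: e_2 = (-1.48, +0.50);  n_2 = (+0.3201, +0.9474)
∠(n_0, n_2) = 170.35°
δ = |180° − 170.35°| = 9.65°
9.65° ≤ 2α = 38.58°  →  valid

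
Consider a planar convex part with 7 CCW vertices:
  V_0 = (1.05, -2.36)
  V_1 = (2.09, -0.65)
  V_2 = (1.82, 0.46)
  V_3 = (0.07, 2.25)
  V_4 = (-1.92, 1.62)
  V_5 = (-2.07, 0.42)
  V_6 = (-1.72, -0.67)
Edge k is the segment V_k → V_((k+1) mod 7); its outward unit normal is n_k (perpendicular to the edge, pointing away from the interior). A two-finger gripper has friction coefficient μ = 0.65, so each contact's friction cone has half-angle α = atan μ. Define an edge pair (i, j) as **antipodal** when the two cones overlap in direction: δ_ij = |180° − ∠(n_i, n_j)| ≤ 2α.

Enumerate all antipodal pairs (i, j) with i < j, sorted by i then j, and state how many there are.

count = 10; pairs: (0,3), (0,4), (0,5), (1,4), (1,5), (1,6), (2,4), (2,5), (2,6), (3,6)

α = atan 0.65 = 33.02°;  2α = 66.05°
n_0 = (+0.8544, -0.5196)
n_1 = (+0.9717, +0.2364)
n_2 = (+0.7151, +0.6991)
n_3 = (-0.3018, +0.9534)
n_4 = (-0.9923, +0.1240)
n_5 = (-0.9521, -0.3057)
n_6 = (-0.5208, -0.8537)
  (0,1): δ = 135.02°  ·
  (0,2): δ = 104.34°  ·
  (0,3): δ = 41.13°  ✓
  (0,4): δ = 24.18°  ✓
  (0,5): δ = 49.11°  ✓
  (0,6): δ = 89.92°  ·
  (1,2): δ = 149.32°  ·
  (1,3): δ = 86.10°  ·
  (1,4): δ = 20.80°  ✓
  (1,5): δ = 4.13°  ✓
  (1,6): δ = 44.94°  ✓
  (2,3): δ = 116.79°  ·
  (2,4): δ = 51.48°  ✓
  (2,5): δ = 26.55°  ✓
  (2,6): δ = 14.26°  ✓
  (3,4): δ = 114.69°  ·
  (3,5): δ = 89.77°  ·
  (3,6): δ = 48.95°  ✓
  (4,5): δ = 155.07°  ·
  (4,6): δ = 114.26°  ·
  (5,6): δ = 139.19°  ·
antipodal pairs: 10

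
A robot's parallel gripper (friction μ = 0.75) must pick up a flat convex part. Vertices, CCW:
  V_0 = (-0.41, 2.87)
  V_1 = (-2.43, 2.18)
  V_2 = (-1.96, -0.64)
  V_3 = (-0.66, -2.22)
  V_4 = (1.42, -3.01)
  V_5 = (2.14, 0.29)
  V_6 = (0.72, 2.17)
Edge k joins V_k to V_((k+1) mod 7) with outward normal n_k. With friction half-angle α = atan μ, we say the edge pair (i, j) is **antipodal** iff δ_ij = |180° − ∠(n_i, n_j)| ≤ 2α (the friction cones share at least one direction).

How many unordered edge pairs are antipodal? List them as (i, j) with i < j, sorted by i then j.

count = 11; pairs: (0,2), (0,3), (0,4), (1,4), (1,5), (1,6), (2,4), (2,5), (2,6), (3,5), (3,6)

α = atan 0.75 = 36.87°;  2α = 73.74°
n_0 = (-0.3232, +0.9463)
n_1 = (-0.9864, -0.1644)
n_2 = (-0.7722, -0.6354)
n_3 = (-0.3551, -0.9348)
n_4 = (+0.9770, -0.2132)
n_5 = (+0.7980, +0.6027)
n_6 = (+0.5266, +0.8501)
  (0,1): δ = 99.40°  ·
  (0,2): δ = 69.41°  ✓
  (0,3): δ = 39.66°  ✓
  (0,4): δ = 58.83°  ✓
  (0,5): δ = 108.21°  ·
  (0,6): δ = 129.36°  ·
  (1,2): δ = 150.02°  ·
  (1,3): δ = 120.26°  ·
  (1,4): δ = 21.77°  ✓
  (1,5): δ = 27.60°  ✓
  (1,6): δ = 48.76°  ✓
  (2,3): δ = 150.24°  ·
  (2,4): δ = 51.76°  ✓
  (2,5): δ = 2.38°  ✓
  (2,6): δ = 18.78°  ✓
  (3,4): δ = 81.51°  ·
  (3,5): δ = 32.14°  ✓
  (3,6): δ = 10.98°  ✓
  (4,5): δ = 130.63°  ·
  (4,6): δ = 109.47°  ·
  (5,6): δ = 158.84°  ·
antipodal pairs: 11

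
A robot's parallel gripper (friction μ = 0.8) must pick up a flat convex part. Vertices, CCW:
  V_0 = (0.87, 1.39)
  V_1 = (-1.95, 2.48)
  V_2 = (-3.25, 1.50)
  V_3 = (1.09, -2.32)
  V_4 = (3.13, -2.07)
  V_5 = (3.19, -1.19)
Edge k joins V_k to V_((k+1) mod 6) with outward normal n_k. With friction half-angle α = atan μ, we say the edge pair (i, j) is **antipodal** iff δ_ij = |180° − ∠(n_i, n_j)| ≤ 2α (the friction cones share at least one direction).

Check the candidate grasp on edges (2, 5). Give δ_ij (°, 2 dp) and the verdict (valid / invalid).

δ = 6.68°, valid

α = atan 0.8 = 38.66°;  2α = 77.32°
edge 2: e_2 = (+4.34, -3.82);  n_2 = (-0.6607, -0.7506)
edge 5: e_5 = (-2.32, +2.58);  n_5 = (+0.7436, +0.6686)
∠(n_2, n_5) = 173.32°
δ = |180° − 173.32°| = 6.68°
6.68° ≤ 2α = 77.32°  →  valid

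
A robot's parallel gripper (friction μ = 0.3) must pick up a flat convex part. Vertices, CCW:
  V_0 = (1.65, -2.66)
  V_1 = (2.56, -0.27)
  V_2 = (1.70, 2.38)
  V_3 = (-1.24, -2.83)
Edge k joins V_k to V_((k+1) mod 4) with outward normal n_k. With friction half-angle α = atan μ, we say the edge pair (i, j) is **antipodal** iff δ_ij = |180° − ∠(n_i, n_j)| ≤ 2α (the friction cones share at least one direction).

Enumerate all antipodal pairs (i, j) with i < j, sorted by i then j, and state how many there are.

count = 1; pairs: (0,2)

α = atan 0.3 = 16.70°;  2α = 33.40°
n_0 = (+0.9345, -0.3558)
n_1 = (+0.9512, +0.3087)
n_2 = (-0.8709, +0.4915)
n_3 = (+0.0587, -0.9983)
  (0,1): δ = 141.18°  ·
  (0,2): δ = 8.59°  ✓
  (0,3): δ = 114.21°  ·
  (1,2): δ = 47.42°  ·
  (1,3): δ = 75.39°  ·
  (2,3): δ = 57.20°  ·
antipodal pairs: 1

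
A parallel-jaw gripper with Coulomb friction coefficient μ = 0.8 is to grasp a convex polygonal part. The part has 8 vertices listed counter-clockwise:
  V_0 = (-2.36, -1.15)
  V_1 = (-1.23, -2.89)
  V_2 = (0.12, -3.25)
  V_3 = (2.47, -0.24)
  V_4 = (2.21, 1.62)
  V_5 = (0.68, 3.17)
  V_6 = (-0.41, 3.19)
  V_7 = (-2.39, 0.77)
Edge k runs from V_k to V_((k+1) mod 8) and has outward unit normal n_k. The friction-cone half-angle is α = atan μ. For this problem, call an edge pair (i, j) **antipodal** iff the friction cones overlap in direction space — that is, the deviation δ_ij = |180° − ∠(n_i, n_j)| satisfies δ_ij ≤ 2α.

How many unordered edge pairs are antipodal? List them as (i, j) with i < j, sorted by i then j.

α = atan 0.8 = 38.66°;  2α = 77.32°
n_0 = (-0.8387, -0.5446)
n_1 = (-0.2577, -0.9662)
n_2 = (+0.7882, -0.6154)
n_3 = (+0.9904, +0.1384)
n_4 = (+0.7117, +0.7025)
n_5 = (+0.0183, +0.9998)
n_6 = (-0.7740, +0.6332)
n_7 = (-0.9999, -0.0156)
  (0,1): δ = 137.93°  ·
  (0,2): δ = 70.98°  ✓
  (0,3): δ = 25.04°  ✓
  (0,4): δ = 11.63°  ✓
  (0,5): δ = 55.95°  ✓
  (0,6): δ = 107.71°  ·
  (0,7): δ = 147.89°  ·
  (1,2): δ = 113.05°  ·
  (1,3): δ = 67.11°  ✓
  (1,4): δ = 30.44°  ✓
  (1,5): δ = 13.88°  ✓
  (1,6): δ = 65.64°  ✓
  (1,7): δ = 105.83°  ·
  (2,3): δ = 134.06°  ·
  (2,4): δ = 97.39°  ·
  (2,5): δ = 53.07°  ✓
  (2,6): δ = 1.31°  ✓
  (2,7): δ = 38.88°  ✓
  (3,4): δ = 143.33°  ·
  (3,5): δ = 99.01°  ·
  (3,6): δ = 47.25°  ✓
  (3,7): δ = 7.06°  ✓
  (4,5): δ = 135.68°  ·
  (4,6): δ = 83.92°  ·
  (4,7): δ = 43.73°  ✓
  (5,6): δ = 128.24°  ·
  (5,7): δ = 88.05°  ·
  (6,7): δ = 139.82°  ·
antipodal pairs: 14

count = 14; pairs: (0,2), (0,3), (0,4), (0,5), (1,3), (1,4), (1,5), (1,6), (2,5), (2,6), (2,7), (3,6), (3,7), (4,7)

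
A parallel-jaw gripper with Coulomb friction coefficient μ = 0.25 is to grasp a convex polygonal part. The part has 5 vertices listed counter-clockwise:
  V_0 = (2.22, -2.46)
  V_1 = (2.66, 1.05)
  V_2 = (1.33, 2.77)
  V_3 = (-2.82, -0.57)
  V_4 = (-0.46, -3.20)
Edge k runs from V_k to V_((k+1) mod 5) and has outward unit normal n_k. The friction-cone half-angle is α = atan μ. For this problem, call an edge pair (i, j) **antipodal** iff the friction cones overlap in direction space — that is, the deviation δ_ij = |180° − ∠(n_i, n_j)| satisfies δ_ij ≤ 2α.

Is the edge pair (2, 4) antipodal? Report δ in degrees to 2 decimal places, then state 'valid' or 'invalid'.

α = atan 0.25 = 14.04°;  2α = 28.07°
edge 2: e_2 = (-4.15, -3.34);  n_2 = (-0.6270, +0.7790)
edge 4: e_4 = (+2.68, +0.74);  n_4 = (+0.2662, -0.9639)
∠(n_2, n_4) = 156.61°
δ = |180° − 156.61°| = 23.39°
23.39° ≤ 2α = 28.07°  →  valid

δ = 23.39°, valid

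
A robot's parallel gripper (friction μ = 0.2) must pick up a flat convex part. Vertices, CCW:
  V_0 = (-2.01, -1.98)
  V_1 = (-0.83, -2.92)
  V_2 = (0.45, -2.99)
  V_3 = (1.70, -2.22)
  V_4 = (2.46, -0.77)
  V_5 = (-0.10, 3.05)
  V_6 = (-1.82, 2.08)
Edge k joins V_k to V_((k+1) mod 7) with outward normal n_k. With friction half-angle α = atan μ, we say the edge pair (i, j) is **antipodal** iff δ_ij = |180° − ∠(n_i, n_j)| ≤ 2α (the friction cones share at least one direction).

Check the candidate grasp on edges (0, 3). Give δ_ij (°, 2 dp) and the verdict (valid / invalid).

α = atan 0.2 = 11.31°;  2α = 22.62°
edge 0: e_0 = (+1.18, -0.94);  n_0 = (-0.6231, -0.7822)
edge 3: e_3 = (+0.76, +1.45);  n_3 = (+0.8857, -0.4642)
∠(n_0, n_3) = 100.88°
δ = |180° − 100.88°| = 79.12°
79.12° > 2α = 22.62°  →  invalid

δ = 79.12°, invalid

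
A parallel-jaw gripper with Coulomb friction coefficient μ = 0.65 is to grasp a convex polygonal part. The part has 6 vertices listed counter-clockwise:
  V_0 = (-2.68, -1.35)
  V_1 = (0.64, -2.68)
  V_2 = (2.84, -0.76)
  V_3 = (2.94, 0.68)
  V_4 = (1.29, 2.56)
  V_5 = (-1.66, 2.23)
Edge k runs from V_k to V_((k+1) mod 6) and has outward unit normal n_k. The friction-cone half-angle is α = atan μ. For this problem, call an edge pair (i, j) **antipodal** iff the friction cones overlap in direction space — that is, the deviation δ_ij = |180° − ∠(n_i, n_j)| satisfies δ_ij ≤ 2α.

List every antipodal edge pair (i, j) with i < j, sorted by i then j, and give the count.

α = atan 0.65 = 33.02°;  2α = 66.05°
n_0 = (-0.3719, -0.9283)
n_1 = (+0.6575, -0.7534)
n_2 = (+0.9976, -0.0693)
n_3 = (+0.7516, +0.6596)
n_4 = (-0.1112, +0.9938)
n_5 = (-0.9617, +0.2740)
  (0,1): δ = 117.06°  ·
  (0,2): δ = 72.14°  ·
  (0,3): δ = 26.90°  ✓
  (0,4): δ = 28.21°  ✓
  (0,5): δ = 95.93°  ·
  (1,2): δ = 135.08°  ·
  (1,3): δ = 89.84°  ·
  (1,4): δ = 34.73°  ✓
  (1,5): δ = 32.98°  ✓
  (2,3): δ = 134.76°  ·
  (2,4): δ = 79.64°  ·
  (2,5): δ = 11.93°  ✓
  (3,4): δ = 124.89°  ·
  (3,5): δ = 57.18°  ✓
  (4,5): δ = 112.29°  ·
antipodal pairs: 6

count = 6; pairs: (0,3), (0,4), (1,4), (1,5), (2,5), (3,5)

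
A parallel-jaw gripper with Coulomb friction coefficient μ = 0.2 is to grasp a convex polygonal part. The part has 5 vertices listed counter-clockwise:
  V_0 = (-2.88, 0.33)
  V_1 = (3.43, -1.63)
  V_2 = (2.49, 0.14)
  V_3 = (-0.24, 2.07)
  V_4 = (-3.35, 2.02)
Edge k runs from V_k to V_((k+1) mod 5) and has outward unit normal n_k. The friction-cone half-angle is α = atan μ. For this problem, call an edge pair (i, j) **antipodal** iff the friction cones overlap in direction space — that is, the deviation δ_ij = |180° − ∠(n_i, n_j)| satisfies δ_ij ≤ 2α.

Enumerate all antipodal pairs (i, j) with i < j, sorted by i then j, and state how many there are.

count = 3; pairs: (0,2), (0,3), (1,4)

α = atan 0.2 = 11.31°;  2α = 22.62°
n_0 = (-0.2966, -0.9550)
n_1 = (+0.8832, +0.4690)
n_2 = (+0.5773, +0.8166)
n_3 = (-0.0161, +0.9999)
n_4 = (-0.9634, -0.2679)
  (0,1): δ = 44.77°  ·
  (0,2): δ = 18.00°  ✓
  (0,3): δ = 18.18°  ✓
  (0,4): δ = 122.80°  ·
  (1,2): δ = 153.23°  ·
  (1,3): δ = 117.05°  ·
  (1,4): δ = 12.43°  ✓
  (2,3): δ = 143.82°  ·
  (2,4): δ = 39.20°  ·
  (3,4): δ = 75.38°  ·
antipodal pairs: 3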